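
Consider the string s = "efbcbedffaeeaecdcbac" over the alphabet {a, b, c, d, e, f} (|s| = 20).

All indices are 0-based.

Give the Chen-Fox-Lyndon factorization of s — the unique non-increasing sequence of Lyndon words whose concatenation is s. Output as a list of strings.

["ef", "bcbedff", "aee", "aecdcb", "ac"]

emit factor 1: 'ef' (i=0, period=2)
emit factor 2: 'bcbedff' (i=2, period=7)
emit factor 3: 'aee' (i=9, period=3)
emit factor 4: 'aecdcb' (i=12, period=6)
emit factor 5: 'ac' (i=18, period=2)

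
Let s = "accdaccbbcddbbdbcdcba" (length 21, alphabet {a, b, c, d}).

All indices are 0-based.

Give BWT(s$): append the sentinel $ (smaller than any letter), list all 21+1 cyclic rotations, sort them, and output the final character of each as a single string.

rank  rotation                last
    0  $accdaccbbcddbbdbcdcba  a
    1  a$accdaccbbcddbbdbcdcb  b
    2  accbbcddbbdbcdcba$accd  d
    3  accdaccbbcddbbdbcdcba$  $
    4  ba$accdaccbbcddbbdbcdc  c
    5  bbcddbbdbcdcba$accdacc  c
    6  bbdbcdcba$accdaccbbcdd  d
    7  bcdcba$accdaccbbcddbbd  d
    8  bcddbbdbcdcba$accdaccb  b
    9  bdbcdcba$accdaccbbcddb  b
   10  cba$accdaccbbcddbbdbcd  d
   11  cbbcddbbdbcdcba$accdac  c
   12  ccbbcddbbdbcdcba$accda  a
   13  ccdaccbbcddbbdbcdcba$a  a
   14  cdaccbbcddbbdbcdcba$ac  c
   15  cdcba$accdaccbbcddbbdb  b
   16  cddbbdbcdcba$accdaccbb  b
   17  daccbbcddbbdbcdcba$acc  c
   18  dbbdbcdcba$accdaccbbcd  d
   19  dbcdcba$accdaccbbcddbb  b
   20  dcba$accdaccbbcddbbdbc  c
   21  ddbbdbcdcba$accdaccbbc  c

abd$ccddbbdcaacbbcdbcc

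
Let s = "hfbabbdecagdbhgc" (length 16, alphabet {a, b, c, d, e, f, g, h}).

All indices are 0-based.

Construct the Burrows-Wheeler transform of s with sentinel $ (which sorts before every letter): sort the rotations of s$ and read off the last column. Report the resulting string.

cbcfabdgegbdhha$b

rank  rotation           last
    0  $hfbabbdecagdbhgc  c
    1  abbdecagdbhgc$hfb  b
    2  agdbhgc$hfbabbdec  c
    3  babbdecagdbhgc$hf  f
    4  bbdecagdbhgc$hfba  a
    5  bdecagdbhgc$hfbab  b
    6  bhgc$hfbabbdecagd  d
    7  c$hfbabbdecagdbhg  g
    8  cagdbhgc$hfbabbde  e
    9  dbhgc$hfbabbdecag  g
   10  decagdbhgc$hfbabb  b
   11  ecagdbhgc$hfbabbd  d
   12  fbabbdecagdbhgc$h  h
   13  gc$hfbabbdecagdbh  h
   14  gdbhgc$hfbabbdeca  a
   15  hfbabbdecagdbhgc$  $
   16  hgc$hfbabbdecagdb  b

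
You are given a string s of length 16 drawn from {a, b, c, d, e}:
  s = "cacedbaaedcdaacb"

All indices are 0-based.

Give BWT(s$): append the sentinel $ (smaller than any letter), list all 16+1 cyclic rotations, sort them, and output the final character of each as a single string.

rank  rotation           last
    0  $cacedbaaedcdaacb  b
    1  aacb$cacedbaaedcd  d
    2  aaedcdaacb$cacedb  b
    3  acb$cacedbaaedcda  a
    4  acedbaaedcdaacb$c  c
    5  aedcdaacb$cacedba  a
    6  b$cacedbaaedcdaac  c
    7  baaedcdaacb$caced  d
    8  cacedbaaedcdaacb$  $
    9  cb$cacedbaaedcdaa  a
   10  cdaacb$cacedbaaed  d
   11  cedbaaedcdaacb$ca  a
   12  daacb$cacedbaaedc  c
   13  dbaaedcdaacb$cace  e
   14  dcdaacb$cacedbaae  e
   15  edbaaedcdaacb$cac  c
   16  edcdaacb$cacedbaa  a

bdbacacd$adaceeca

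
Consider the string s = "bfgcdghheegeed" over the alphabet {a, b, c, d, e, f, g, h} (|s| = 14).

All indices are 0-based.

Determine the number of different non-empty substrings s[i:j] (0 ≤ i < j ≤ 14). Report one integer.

97

sorted suffixes:
  #0 SA[0]=0  'bfgcdghheegeed'
  #1 SA[1]=3  'cdghheegeed'
  #2 SA[2]=13  'd'
  #3 SA[3]=4  'dghheegeed'
  #4 SA[4]=12  'ed'
  #5 SA[5]=11  'eed'
  #6 SA[6]=8  'eegeed'
  #7 SA[7]=9  'egeed'
  #8 SA[8]=1  'fgcdghheegeed'
  #9 SA[9]=2  'gcdghheegeed'
  #10 SA[10]=10  'geed'
  #11 SA[11]=5  'ghheegeed'
  #12 SA[12]=7  'heegeed'
  #13 SA[13]=6  'hheegeed'

SA = [0, 3, 13, 4, 12, 11, 8, 9, 1, 2, 10, 5, 7, 6]
[i] adj suffixes → lcp
  [1] 0/3 → 0 ('')
  [2] 3/13 → 0 ('')
  [3] 13/4 → 1 ('d')
  [4] 4/12 → 0 ('')
  [5] 12/11 → 1 ('e')
  [6] 11/8 → 2 ('ee')
  [7] 8/9 → 1 ('e')
  [8] 9/1 → 0 ('')
  [9] 1/2 → 0 ('')
  [10] 2/10 → 1 ('g')
  [11] 10/5 → 1 ('g')
  [12] 5/7 → 0 ('')
  [13] 7/6 → 1 ('h')

n(n+1)/2 = 14·15/2 = 105
Σ LCP = 0 + 0 + 0 + 1 + 0 + 1 + 2 + 1 + 0 + 0 + 1 + 1 + 0 + 1 = 8
distinct = 105 − 8 = 97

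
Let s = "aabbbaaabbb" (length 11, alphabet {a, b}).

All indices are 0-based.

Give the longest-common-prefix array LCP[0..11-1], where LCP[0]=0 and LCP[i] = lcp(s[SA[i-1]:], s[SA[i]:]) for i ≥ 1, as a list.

[0, 2, 5, 1, 4, 0, 1, 1, 2, 2, 3]

rank→(start, suffix):
  0 → (5, 'aaabbb')
  1 → (6, 'aabbb')
  2 → (0, 'aabbbaaabbb')
  3 → (7, 'abbb')
  4 → (1, 'abbbaaabbb')
  5 → (10, 'b')
  6 → (4, 'baaabbb')
  7 → (9, 'bb')
  8 → (3, 'bbaaabbb')
  9 → (8, 'bbb')
  10 → (2, 'bbbaaabbb')

SA = [5, 6, 0, 7, 1, 10, 4, 9, 3, 8, 2]
i: (SA[i-1],SA[i]) lcp shared
  1: (5,6) 2 'aa'
  2: (6,0) 5 'aabbb'
  3: (0,7) 1 'a'
  4: (7,1) 4 'abbb'
  5: (1,10) 0 ''
  6: (10,4) 1 'b'
  7: (4,9) 1 'b'
  8: (9,3) 2 'bb'
  9: (3,8) 2 'bb'
  10: (8,2) 3 'bbb'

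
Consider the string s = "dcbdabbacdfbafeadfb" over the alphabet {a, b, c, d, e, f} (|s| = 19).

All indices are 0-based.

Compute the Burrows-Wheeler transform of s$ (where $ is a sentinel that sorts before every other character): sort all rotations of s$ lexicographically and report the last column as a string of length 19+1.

bdbebfbfacdab$acfdda

rank  rotation              last
    0  $dcbdabbacdfbafeadfb  b
    1  abbacdfbafeadfb$dcbd  d
    2  acdfbafeadfb$dcbdabb  b
    3  adfb$dcbdabbacdfbafe  e
    4  afeadfb$dcbdabbacdfb  b
    5  b$dcbdabbacdfbafeadf  f
    6  bacdfbafeadfb$dcbdab  b
    7  bafeadfb$dcbdabbacdf  f
    8  bbacdfbafeadfb$dcbda  a
    9  bdabbacdfbafeadfb$dc  c
   10  cbdabbacdfbafeadfb$d  d
   11  cdfbafeadfb$dcbdabba  a
   12  dabbacdfbafeadfb$dcb  b
   13  dcbdabbacdfbafeadfb$  $
   14  dfb$dcbdabbacdfbafea  a
   15  dfbafeadfb$dcbdabbac  c
   16  eadfb$dcbdabbacdfbaf  f
   17  fb$dcbdabbacdfbafead  d
   18  fbafeadfb$dcbdabbacd  d
   19  feadfb$dcbdabbacdfba  a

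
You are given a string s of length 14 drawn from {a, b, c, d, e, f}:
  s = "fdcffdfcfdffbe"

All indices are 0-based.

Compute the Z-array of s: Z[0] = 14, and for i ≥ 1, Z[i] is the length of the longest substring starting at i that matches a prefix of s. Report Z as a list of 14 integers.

[14, 0, 0, 1, 2, 0, 1, 0, 2, 0, 1, 1, 0, 0]

Z[0]=14
i=1: i≥r, start 0; Z[1]=0
i=2: i≥r, start 0; Z[2]=0
i=3: i≥r, start 0; Z[3]=1 scan→box=[3,4)
i=4: i≥r, start 0; Z[4]=2 scan→box=[4,6)
i=5: min(r-i=1, Z[1]=0)=0; Z[5]=0
i=6: i≥r, start 0; Z[6]=1 scan→box=[6,7)
i=7: i≥r, start 0; Z[7]=0
i=8: i≥r, start 0; Z[8]=2 scan→box=[8,10)
i=9: min(r-i=1, Z[1]=0)=0; Z[9]=0
i=10: i≥r, start 0; Z[10]=1 scan→box=[10,11)
i=11: i≥r, start 0; Z[11]=1 scan→box=[11,12)
i=12: i≥r, start 0; Z[12]=0
i=13: i≥r, start 0; Z[13]=0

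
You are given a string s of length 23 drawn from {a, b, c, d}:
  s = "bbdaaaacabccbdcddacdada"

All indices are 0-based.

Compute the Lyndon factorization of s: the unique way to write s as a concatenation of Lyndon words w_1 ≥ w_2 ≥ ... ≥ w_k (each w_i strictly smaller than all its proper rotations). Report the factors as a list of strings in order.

["bbd", "aaaacabccbdcddacdad", "a"]

emit factor 1: 'bbd' (i=0, period=3)
emit factor 2: 'aaaacabccbdcddacdad' (i=3, period=19)
emit factor 3: 'a' (i=22, period=1)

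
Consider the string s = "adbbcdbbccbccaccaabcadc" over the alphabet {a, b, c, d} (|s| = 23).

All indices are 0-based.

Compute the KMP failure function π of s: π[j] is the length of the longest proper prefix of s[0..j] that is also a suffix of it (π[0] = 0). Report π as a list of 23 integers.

π[0] = 0
j=1 s[j]='d': π[1]=0 (border '')
j=2 s[j]='b': π[2]=0 (border '')
j=3 s[j]='b': π[3]=0 (border '')
j=4 s[j]='c': π[4]=0 (border '')
j=5 s[j]='d': π[5]=0 (border '')
j=6 s[j]='b': π[6]=0 (border '')
j=7 s[j]='b': π[7]=0 (border '')
j=8 s[j]='c': π[8]=0 (border '')
j=9 s[j]='c': π[9]=0 (border '')
j=10 s[j]='b': π[10]=0 (border '')
j=11 s[j]='c': π[11]=0 (border '')
j=12 s[j]='c': π[12]=0 (border '')
j=13 s[j]='a': π[13]=1 (border 'a')
j=14 s[j]='c': k: 1→0; π[14]=0 (border '')
j=15 s[j]='c': π[15]=0 (border '')
j=16 s[j]='a': π[16]=1 (border 'a')
j=17 s[j]='a': k: 1→0; π[17]=1 (border 'a')
j=18 s[j]='b': k: 1→0; π[18]=0 (border '')
j=19 s[j]='c': π[19]=0 (border '')
j=20 s[j]='a': π[20]=1 (border 'a')
j=21 s[j]='d': π[21]=2 (border 'ad')
j=22 s[j]='c': k: 2→0; π[22]=0 (border '')

[0, 0, 0, 0, 0, 0, 0, 0, 0, 0, 0, 0, 0, 1, 0, 0, 1, 1, 0, 0, 1, 2, 0]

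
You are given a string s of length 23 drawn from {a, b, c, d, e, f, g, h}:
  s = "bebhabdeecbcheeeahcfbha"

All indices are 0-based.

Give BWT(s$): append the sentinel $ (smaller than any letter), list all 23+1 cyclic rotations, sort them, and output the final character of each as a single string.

ahheca$feehbbebeedhcbbac

rank  rotation                  last
    0  $bebhabdeecbcheeeahcfbha  a
    1  a$bebhabdeecbcheeeahcfbh  h
    2  abdeecbcheeeahcfbha$bebh  h
    3  ahcfbha$bebhabdeecbcheee  e
    4  bcheeeahcfbha$bebhabdeec  c
    5  bdeecbcheeeahcfbha$bebha  a
    6  bebhabdeecbcheeeahcfbha$  $
    7  bha$bebhabdeecbcheeeahcf  f
    8  bhabdeecbcheeeahcfbha$be  e
    9  cbcheeeahcfbha$bebhabdee  e
   10  cfbha$bebhabdeecbcheeeah  h
   11  cheeeahcfbha$bebhabdeecb  b
   12  deecbcheeeahcfbha$bebhab  b
   13  eahcfbha$bebhabdeecbchee  e
   14  ebhabdeecbcheeeahcfbha$b  b
   15  ecbcheeeahcfbha$bebhabde  e
   16  eeahcfbha$bebhabdeecbche  e
   17  eecbcheeeahcfbha$bebhabd  d
   18  eeeahcfbha$bebhabdeecbch  h
   19  fbha$bebhabdeecbcheeeahc  c
   20  ha$bebhabdeecbcheeeahcfb  b
   21  habdeecbcheeeahcfbha$beb  b
   22  hcfbha$bebhabdeecbcheeea  a
   23  heeeahcfbha$bebhabdeecbc  c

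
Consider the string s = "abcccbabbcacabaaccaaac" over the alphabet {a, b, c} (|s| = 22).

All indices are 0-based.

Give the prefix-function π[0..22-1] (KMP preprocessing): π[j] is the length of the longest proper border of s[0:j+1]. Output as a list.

[0, 0, 0, 0, 0, 0, 1, 2, 0, 0, 1, 0, 1, 2, 1, 1, 0, 0, 1, 1, 1, 0]

π[0] = 0
j=1 s[j]='b': π[1]=0 (border '')
j=2 s[j]='c': π[2]=0 (border '')
j=3 s[j]='c': π[3]=0 (border '')
j=4 s[j]='c': π[4]=0 (border '')
j=5 s[j]='b': π[5]=0 (border '')
j=6 s[j]='a': π[6]=1 (border 'a')
j=7 s[j]='b': π[7]=2 (border 'ab')
j=8 s[j]='b': k: 2→0; π[8]=0 (border '')
j=9 s[j]='c': π[9]=0 (border '')
j=10 s[j]='a': π[10]=1 (border 'a')
j=11 s[j]='c': k: 1→0; π[11]=0 (border '')
j=12 s[j]='a': π[12]=1 (border 'a')
j=13 s[j]='b': π[13]=2 (border 'ab')
j=14 s[j]='a': k: 2→0; π[14]=1 (border 'a')
j=15 s[j]='a': k: 1→0; π[15]=1 (border 'a')
j=16 s[j]='c': k: 1→0; π[16]=0 (border '')
j=17 s[j]='c': π[17]=0 (border '')
j=18 s[j]='a': π[18]=1 (border 'a')
j=19 s[j]='a': k: 1→0; π[19]=1 (border 'a')
j=20 s[j]='a': k: 1→0; π[20]=1 (border 'a')
j=21 s[j]='c': k: 1→0; π[21]=0 (border '')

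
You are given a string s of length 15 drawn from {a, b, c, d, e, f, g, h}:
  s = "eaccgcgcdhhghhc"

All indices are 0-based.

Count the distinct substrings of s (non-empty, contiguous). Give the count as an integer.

107

sorted suffixes:
  #0 SA[0]=1  'accgcgcdhhghhc'
  #1 SA[1]=14  'c'
  #2 SA[2]=2  'ccgcgcdhhghhc'
  #3 SA[3]=7  'cdhhghhc'
  #4 SA[4]=5  'cgcdhhghhc'
  #5 SA[5]=3  'cgcgcdhhghhc'
  #6 SA[6]=8  'dhhghhc'
  #7 SA[7]=0  'eaccgcgcdhhghhc'
  #8 SA[8]=6  'gcdhhghhc'
  #9 SA[9]=4  'gcgcdhhghhc'
  #10 SA[10]=11  'ghhc'
  #11 SA[11]=13  'hc'
  #12 SA[12]=10  'hghhc'
  #13 SA[13]=12  'hhc'
  #14 SA[14]=9  'hhghhc'

SA = [1, 14, 2, 7, 5, 3, 8, 0, 6, 4, 11, 13, 10, 12, 9]
[i] adj suffixes → lcp
  [1] 1/14 → 0 ('')
  [2] 14/2 → 1 ('c')
  [3] 2/7 → 1 ('c')
  [4] 7/5 → 1 ('c')
  [5] 5/3 → 3 ('cgc')
  [6] 3/8 → 0 ('')
  [7] 8/0 → 0 ('')
  [8] 0/6 → 0 ('')
  [9] 6/4 → 2 ('gc')
  [10] 4/11 → 1 ('g')
  [11] 11/13 → 0 ('')
  [12] 13/10 → 1 ('h')
  [13] 10/12 → 1 ('h')
  [14] 12/9 → 2 ('hh')

n(n+1)/2 = 15·16/2 = 120
Σ LCP = 0 + 0 + 1 + 1 + 1 + 3 + 0 + 0 + 0 + 2 + 1 + 0 + 1 + 1 + 2 = 13
distinct = 120 − 13 = 107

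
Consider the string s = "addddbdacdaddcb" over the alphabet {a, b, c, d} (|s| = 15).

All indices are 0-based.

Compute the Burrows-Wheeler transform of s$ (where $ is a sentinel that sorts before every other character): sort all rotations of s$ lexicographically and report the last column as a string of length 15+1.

rank  rotation          last
    0  $addddbdacdaddcb  b
    1  acdaddcb$addddbd  d
    2  addcb$addddbdacd  d
    3  addddbdacdaddcb$  $
    4  b$addddbdacdaddc  c
    5  bdacdaddcb$adddd  d
    6  cb$addddbdacdadd  d
    7  cdaddcb$addddbda  a
    8  dacdaddcb$addddb  b
    9  daddcb$addddbdac  c
   10  dbdacdaddcb$addd  d
   11  dcb$addddbdacdad  d
   12  ddbdacdaddcb$add  d
   13  ddcb$addddbdacda  a
   14  dddbdacdaddcb$ad  d
   15  ddddbdacdaddcb$a  a

bdd$cddabcdddada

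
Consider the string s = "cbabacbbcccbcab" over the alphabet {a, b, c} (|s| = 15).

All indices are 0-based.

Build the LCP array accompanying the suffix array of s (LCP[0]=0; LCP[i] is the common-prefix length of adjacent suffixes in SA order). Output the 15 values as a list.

[0, 2, 1, 0, 1, 2, 1, 1, 2, 0, 1, 2, 2, 1, 2]

rank→(start, suffix):
  0 → (13, 'ab')
  1 → (2, 'abacbbcccbcab')
  2 → (4, 'acbbcccbcab')
  3 → (14, 'b')
  4 → (1, 'babacbbcccbcab')
  5 → (3, 'bacbbcccbcab')
  6 → (6, 'bbcccbcab')
  7 → (11, 'bcab')
  8 → (7, 'bcccbcab')
  9 → (12, 'cab')
  10 → (0, 'cbabacbbcccbcab')
  11 → (5, 'cbbcccbcab')
  12 → (10, 'cbcab')
  13 → (9, 'ccbcab')
  14 → (8, 'cccbcab')

SA = [13, 2, 4, 14, 1, 3, 6, 11, 7, 12, 0, 5, 10, 9, 8]
i: (SA[i-1],SA[i]) lcp shared
  1: (13,2) 2 'ab'
  2: (2,4) 1 'a'
  3: (4,14) 0 ''
  4: (14,1) 1 'b'
  5: (1,3) 2 'ba'
  6: (3,6) 1 'b'
  7: (6,11) 1 'b'
  8: (11,7) 2 'bc'
  9: (7,12) 0 ''
  10: (12,0) 1 'c'
  11: (0,5) 2 'cb'
  12: (5,10) 2 'cb'
  13: (10,9) 1 'c'
  14: (9,8) 2 'cc'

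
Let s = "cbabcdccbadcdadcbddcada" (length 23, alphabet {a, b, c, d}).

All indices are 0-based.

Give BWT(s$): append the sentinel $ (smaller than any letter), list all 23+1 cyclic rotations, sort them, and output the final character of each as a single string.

adbcdbccacd$cdddbacdacab

rank  rotation                  last
    0  $cbabcdccbadcdadcbddcada  a
    1  a$cbabcdccbadcdadcbddcad  d
    2  abcdccbadcdadcbddcada$cb  b
    3  ada$cbabcdccbadcdadcbddc  c
    4  adcbddcada$cbabcdccbadcd  d
    5  adcdadcbddcada$cbabcdccb  b
    6  babcdccbadcdadcbddcada$c  c
    7  badcdadcbddcada$cbabcdcc  c
    8  bcdccbadcdadcbddcada$cba  a
    9  bddcada$cbabcdccbadcdadc  c
   10  cada$cbabcdccbadcdadcbdd  d
   11  cbabcdccbadcdadcbddcada$  $
   12  cbadcdadcbddcada$cbabcdc  c
   13  cbddcada$cbabcdccbadcdad  d
   14  ccbadcdadcbddcada$cbabcd  d
   15  cdadcbddcada$cbabcdccbad  d
   16  cdccbadcdadcbddcada$cbab  b
   17  da$cbabcdccbadcdadcbddca  a
   18  dadcbddcada$cbabcdccbadc  c
   19  dcada$cbabcdccbadcdadcbd  d
   20  dcbddcada$cbabcdccbadcda  a
   21  dccbadcdadcbddcada$cbabc  c
   22  dcdadcbddcada$cbabcdccba  a
   23  ddcada$cbabcdccbadcdadcb  b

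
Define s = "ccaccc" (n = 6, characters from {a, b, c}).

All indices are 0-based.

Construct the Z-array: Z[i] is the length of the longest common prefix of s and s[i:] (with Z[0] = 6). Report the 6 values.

Z[0]=6
i=1: fresh scan; Z[1]=1 grow→box=[1,2)
i=2: fresh scan; Z[2]=0
i=3: fresh scan; Z[3]=2 grow→box=[3,5)
i=4: min(r-i=1, Z[1]=1)=1; Z[4]=2 grow→box=[4,6)
i=5: min(r-i=1, Z[1]=1)=1; Z[5]=1

[6, 1, 0, 2, 2, 1]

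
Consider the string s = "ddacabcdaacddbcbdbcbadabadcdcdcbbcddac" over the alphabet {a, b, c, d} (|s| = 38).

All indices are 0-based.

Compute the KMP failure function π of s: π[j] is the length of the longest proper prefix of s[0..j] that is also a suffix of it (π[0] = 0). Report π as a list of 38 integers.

[0, 1, 0, 0, 0, 0, 0, 1, 0, 0, 0, 1, 2, 0, 0, 0, 1, 0, 0, 0, 0, 1, 0, 0, 0, 1, 0, 1, 0, 1, 0, 0, 0, 0, 1, 2, 3, 4]

π[0] = 0
j=1 s[j]='d': π[1]=1 (border 'd')
j=2 s[j]='a': k: 1→0; π[2]=0 (border '')
j=3 s[j]='c': π[3]=0 (border '')
j=4 s[j]='a': π[4]=0 (border '')
j=5 s[j]='b': π[5]=0 (border '')
j=6 s[j]='c': π[6]=0 (border '')
j=7 s[j]='d': π[7]=1 (border 'd')
j=8 s[j]='a': k: 1→0; π[8]=0 (border '')
j=9 s[j]='a': π[9]=0 (border '')
j=10 s[j]='c': π[10]=0 (border '')
j=11 s[j]='d': π[11]=1 (border 'd')
j=12 s[j]='d': π[12]=2 (border 'dd')
j=13 s[j]='b': k: 2→1→0; π[13]=0 (border '')
j=14 s[j]='c': π[14]=0 (border '')
j=15 s[j]='b': π[15]=0 (border '')
j=16 s[j]='d': π[16]=1 (border 'd')
j=17 s[j]='b': k: 1→0; π[17]=0 (border '')
j=18 s[j]='c': π[18]=0 (border '')
j=19 s[j]='b': π[19]=0 (border '')
j=20 s[j]='a': π[20]=0 (border '')
j=21 s[j]='d': π[21]=1 (border 'd')
j=22 s[j]='a': k: 1→0; π[22]=0 (border '')
j=23 s[j]='b': π[23]=0 (border '')
j=24 s[j]='a': π[24]=0 (border '')
j=25 s[j]='d': π[25]=1 (border 'd')
j=26 s[j]='c': k: 1→0; π[26]=0 (border '')
j=27 s[j]='d': π[27]=1 (border 'd')
j=28 s[j]='c': k: 1→0; π[28]=0 (border '')
j=29 s[j]='d': π[29]=1 (border 'd')
j=30 s[j]='c': k: 1→0; π[30]=0 (border '')
j=31 s[j]='b': π[31]=0 (border '')
j=32 s[j]='b': π[32]=0 (border '')
j=33 s[j]='c': π[33]=0 (border '')
j=34 s[j]='d': π[34]=1 (border 'd')
j=35 s[j]='d': π[35]=2 (border 'dd')
j=36 s[j]='a': π[36]=3 (border 'dda')
j=37 s[j]='c': π[37]=4 (border 'ddac')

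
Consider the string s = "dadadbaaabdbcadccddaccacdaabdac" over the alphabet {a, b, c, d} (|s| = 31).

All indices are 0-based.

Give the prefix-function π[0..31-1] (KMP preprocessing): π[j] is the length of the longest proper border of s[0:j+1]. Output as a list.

[0, 0, 1, 2, 3, 0, 0, 0, 0, 0, 1, 0, 0, 0, 1, 0, 0, 1, 1, 2, 0, 0, 0, 0, 1, 2, 0, 0, 1, 2, 0]

π[0] = 0
j=1 s[j]='a': π[1]=0 (border '')
j=2 s[j]='d': π[2]=1 (border 'd')
j=3 s[j]='a': π[3]=2 (border 'da')
j=4 s[j]='d': π[4]=3 (border 'dad')
j=5 s[j]='b': k: 3→1→0; π[5]=0 (border '')
j=6 s[j]='a': π[6]=0 (border '')
j=7 s[j]='a': π[7]=0 (border '')
j=8 s[j]='a': π[8]=0 (border '')
j=9 s[j]='b': π[9]=0 (border '')
j=10 s[j]='d': π[10]=1 (border 'd')
j=11 s[j]='b': k: 1→0; π[11]=0 (border '')
j=12 s[j]='c': π[12]=0 (border '')
j=13 s[j]='a': π[13]=0 (border '')
j=14 s[j]='d': π[14]=1 (border 'd')
j=15 s[j]='c': k: 1→0; π[15]=0 (border '')
j=16 s[j]='c': π[16]=0 (border '')
j=17 s[j]='d': π[17]=1 (border 'd')
j=18 s[j]='d': k: 1→0; π[18]=1 (border 'd')
j=19 s[j]='a': π[19]=2 (border 'da')
j=20 s[j]='c': k: 2→0; π[20]=0 (border '')
j=21 s[j]='c': π[21]=0 (border '')
j=22 s[j]='a': π[22]=0 (border '')
j=23 s[j]='c': π[23]=0 (border '')
j=24 s[j]='d': π[24]=1 (border 'd')
j=25 s[j]='a': π[25]=2 (border 'da')
j=26 s[j]='a': k: 2→0; π[26]=0 (border '')
j=27 s[j]='b': π[27]=0 (border '')
j=28 s[j]='d': π[28]=1 (border 'd')
j=29 s[j]='a': π[29]=2 (border 'da')
j=30 s[j]='c': k: 2→0; π[30]=0 (border '')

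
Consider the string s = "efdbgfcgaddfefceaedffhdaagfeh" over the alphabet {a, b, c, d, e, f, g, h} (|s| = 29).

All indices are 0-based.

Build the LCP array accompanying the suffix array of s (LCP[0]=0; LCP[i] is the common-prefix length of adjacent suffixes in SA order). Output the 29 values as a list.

[0, 1, 1, 1, 0, 0, 1, 0, 1, 1, 1, 2, 0, 1, 1, 2, 1, 0, 2, 1, 1, 2, 1, 1, 0, 1, 2, 0, 1]

rank→(start, suffix):
  0 → (23, 'aagfeh')
  1 → (8, 'addfefceaedffhdaagfeh')
  2 → (16, 'aedffhdaagfeh')
  3 → (24, 'agfeh')
  4 → (3, 'bgfcgaddfefceaedffhdaagfeh')
  5 → (14, 'ceaedffhdaagfeh')
  6 → (6, 'cgaddfefceaedffhdaagfeh')
  7 → (22, 'daagfeh')
  8 → (2, 'dbgfcgaddfefceaedffhdaagfeh')
  9 → (9, 'ddfefceaedffhdaagfeh')
  10 → (10, 'dfefceaedffhdaagfeh')
  11 → (18, 'dffhdaagfeh')
  12 → (15, 'eaedffhdaagfeh')
  13 → (17, 'edffhdaagfeh')
  14 → (12, 'efceaedffhdaagfeh')
  15 → (0, 'efdbgfcgaddfefceaedffhdaagfeh')
  16 → (27, 'eh')
  17 → (13, 'fceaedffhdaagfeh')
  18 → (5, 'fcgaddfefceaedffhdaagfeh')
  19 → (1, 'fdbgfcgaddfefceaedffhdaagfeh')
  20 → (11, 'fefceaedffhdaagfeh')
  21 → (26, 'feh')
  22 → (19, 'ffhdaagfeh')
  23 → (20, 'fhdaagfeh')
  24 → (7, 'gaddfefceaedffhdaagfeh')
  25 → (4, 'gfcgaddfefceaedffhdaagfeh')
  26 → (25, 'gfeh')
  27 → (28, 'h')
  28 → (21, 'hdaagfeh')

SA = [23, 8, 16, 24, 3, 14, 6, 22, 2, 9, 10, 18, 15, 17, 12, 0, 27, 13, 5, 1, 11, 26, 19, 20, 7, 4, 25, 28, 21]
i: (SA[i-1],SA[i]) lcp shared
  1: (23,8) 1 'a'
  2: (8,16) 1 'a'
  3: (16,24) 1 'a'
  4: (24,3) 0 ''
  5: (3,14) 0 ''
  6: (14,6) 1 'c'
  7: (6,22) 0 ''
  8: (22,2) 1 'd'
  9: (2,9) 1 'd'
  10: (9,10) 1 'd'
  11: (10,18) 2 'df'
  12: (18,15) 0 ''
  13: (15,17) 1 'e'
  14: (17,12) 1 'e'
  15: (12,0) 2 'ef'
  16: (0,27) 1 'e'
  17: (27,13) 0 ''
  18: (13,5) 2 'fc'
  19: (5,1) 1 'f'
  20: (1,11) 1 'f'
  21: (11,26) 2 'fe'
  22: (26,19) 1 'f'
  23: (19,20) 1 'f'
  24: (20,7) 0 ''
  25: (7,4) 1 'g'
  26: (4,25) 2 'gf'
  27: (25,28) 0 ''
  28: (28,21) 1 'h'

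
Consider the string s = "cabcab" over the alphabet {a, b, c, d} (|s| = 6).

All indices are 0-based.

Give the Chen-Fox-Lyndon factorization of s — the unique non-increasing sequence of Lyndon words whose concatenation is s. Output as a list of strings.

emit factor 1: 'c' (i=0, period=1)
emit factor 2: 'abc' (i=1, period=3)
emit factor 3: 'ab' (i=4, period=2)

["c", "abc", "ab"]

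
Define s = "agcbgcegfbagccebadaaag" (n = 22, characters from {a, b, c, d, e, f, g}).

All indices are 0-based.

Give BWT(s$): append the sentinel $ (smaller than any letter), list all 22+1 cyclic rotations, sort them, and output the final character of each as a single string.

rank  rotation                 last
    0  $agcbgcegfbagccebadaaag  g
    1  aaag$agcbgcegfbagccebad  d
    2  aag$agcbgcegfbagccebada  a
    3  adaaag$agcbgcegfbagcceb  b
    4  ag$agcbgcegfbagccebadaa  a
    5  agcbgcegfbagccebadaaag$  $
    6  agccebadaaag$agcbgcegfb  b
    7  badaaag$agcbgcegfbagcce  e
    8  bagccebadaaag$agcbgcegf  f
    9  bgcegfbagccebadaaag$agc  c
   10  cbgcegfbagccebadaaag$ag  g
   11  ccebadaaag$agcbgcegfbag  g
   12  cebadaaag$agcbgcegfbagc  c
   13  cegfbagccebadaaag$agcbg  g
   14  daaag$agcbgcegfbagcceba  a
   15  ebadaaag$agcbgcegfbagcc  c
   16  egfbagccebadaaag$agcbgc  c
   17  fbagccebadaaag$agcbgceg  g
   18  g$agcbgcegfbagccebadaaa  a
   19  gcbgcegfbagccebadaaag$a  a
   20  gccebadaaag$agcbgcegfba  a
   21  gcegfbagccebadaaag$agcb  b
   22  gfbagccebadaaag$agcbgce  e

gdaba$befcggcgaccgaaabe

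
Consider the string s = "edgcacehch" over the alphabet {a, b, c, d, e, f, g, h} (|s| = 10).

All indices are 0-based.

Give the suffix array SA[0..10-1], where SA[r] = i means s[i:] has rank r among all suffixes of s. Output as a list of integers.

[4, 3, 5, 8, 1, 0, 6, 2, 9, 7]

sorted suffixes:
  #0 SA[0]=4  'acehch'
  #1 SA[1]=3  'cacehch'
  #2 SA[2]=5  'cehch'
  #3 SA[3]=8  'ch'
  #4 SA[4]=1  'dgcacehch'
  #5 SA[5]=0  'edgcacehch'
  #6 SA[6]=6  'ehch'
  #7 SA[7]=2  'gcacehch'
  #8 SA[8]=9  'h'
  #9 SA[9]=7  'hch'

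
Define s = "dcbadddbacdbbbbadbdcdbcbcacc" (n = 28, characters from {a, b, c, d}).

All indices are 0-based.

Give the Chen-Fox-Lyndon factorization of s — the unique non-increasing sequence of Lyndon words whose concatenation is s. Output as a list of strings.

emit factor 1: 'd' (i=0, period=1)
emit factor 2: 'c' (i=1, period=1)
emit factor 3: 'b' (i=2, period=1)
emit factor 4: 'adddb' (i=3, period=5)
emit factor 5: 'acdbbbbadbdcdbcbc' (i=8, period=17)
emit factor 6: 'acc' (i=25, period=3)

["d", "c", "b", "adddb", "acdbbbbadbdcdbcbc", "acc"]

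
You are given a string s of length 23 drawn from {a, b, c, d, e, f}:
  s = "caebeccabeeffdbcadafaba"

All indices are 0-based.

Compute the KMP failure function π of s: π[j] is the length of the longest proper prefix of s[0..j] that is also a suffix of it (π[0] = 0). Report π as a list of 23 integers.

[0, 0, 0, 0, 0, 1, 1, 2, 0, 0, 0, 0, 0, 0, 0, 1, 2, 0, 0, 0, 0, 0, 0]

π[0] = 0
j=1 s[j]='a': π[1]=0 (border '')
j=2 s[j]='e': π[2]=0 (border '')
j=3 s[j]='b': π[3]=0 (border '')
j=4 s[j]='e': π[4]=0 (border '')
j=5 s[j]='c': π[5]=1 (border 'c')
j=6 s[j]='c': k: 1→0; π[6]=1 (border 'c')
j=7 s[j]='a': π[7]=2 (border 'ca')
j=8 s[j]='b': k: 2→0; π[8]=0 (border '')
j=9 s[j]='e': π[9]=0 (border '')
j=10 s[j]='e': π[10]=0 (border '')
j=11 s[j]='f': π[11]=0 (border '')
j=12 s[j]='f': π[12]=0 (border '')
j=13 s[j]='d': π[13]=0 (border '')
j=14 s[j]='b': π[14]=0 (border '')
j=15 s[j]='c': π[15]=1 (border 'c')
j=16 s[j]='a': π[16]=2 (border 'ca')
j=17 s[j]='d': k: 2→0; π[17]=0 (border '')
j=18 s[j]='a': π[18]=0 (border '')
j=19 s[j]='f': π[19]=0 (border '')
j=20 s[j]='a': π[20]=0 (border '')
j=21 s[j]='b': π[21]=0 (border '')
j=22 s[j]='a': π[22]=0 (border '')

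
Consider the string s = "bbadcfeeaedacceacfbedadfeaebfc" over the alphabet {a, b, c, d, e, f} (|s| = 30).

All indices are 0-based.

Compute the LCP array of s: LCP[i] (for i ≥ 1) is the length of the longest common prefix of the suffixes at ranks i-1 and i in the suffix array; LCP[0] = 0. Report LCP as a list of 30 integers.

rank→(start, suffix):
  0 → (11, 'acceacfbedadfeaebfc')
  1 → (15, 'acfbedadfeaebfc')
  2 → (2, 'adcfeeaedacceacfbedadfeaebfc')
  3 → (21, 'adfeaebfc')
  4 → (25, 'aebfc')
  5 → (8, 'aedacceacfbedadfeaebfc')
  6 → (1, 'badcfeeaedacceacfbedadfeaebfc')
  7 → (0, 'bbadcfeeaedacceacfbedadfeaebfc')
  8 → (18, 'bedadfeaebfc')
  9 → (27, 'bfc')
  10 → (29, 'c')
  11 → (12, 'cceacfbedadfeaebfc')
  12 → (13, 'ceacfbedadfeaebfc')
  13 → (16, 'cfbedadfeaebfc')
  14 → (4, 'cfeeaedacceacfbedadfeaebfc')
  15 → (10, 'dacceacfbedadfeaebfc')
  16 → (20, 'dadfeaebfc')
  17 → (3, 'dcfeeaedacceacfbedadfeaebfc')
  18 → (22, 'dfeaebfc')
  19 → (14, 'eacfbedadfeaebfc')
  20 → (24, 'eaebfc')
  21 → (7, 'eaedacceacfbedadfeaebfc')
  22 → (26, 'ebfc')
  23 → (9, 'edacceacfbedadfeaebfc')
  24 → (19, 'edadfeaebfc')
  25 → (6, 'eeaedacceacfbedadfeaebfc')
  26 → (17, 'fbedadfeaebfc')
  27 → (28, 'fc')
  28 → (23, 'feaebfc')
  29 → (5, 'feeaedacceacfbedadfeaebfc')

SA = [11, 15, 2, 21, 25, 8, 1, 0, 18, 27, 29, 12, 13, 16, 4, 10, 20, 3, 22, 14, 24, 7, 26, 9, 19, 6, 17, 28, 23, 5]
rank  pair      lcp
   1  s[11:],s[15:]  2  'ac'
   2  s[15:],s[2:]  1  'a'
   3  s[2:],s[21:]  2  'ad'
   4  s[21:],s[25:]  1  'a'
   5  s[25:],s[8:]  2  'ae'
   6  s[8:],s[1:]  0  ''
   7  s[1:],s[0:]  1  'b'
   8  s[0:],s[18:]  1  'b'
   9  s[18:],s[27:]  1  'b'
  10  s[27:],s[29:]  0  ''
  11  s[29:],s[12:]  1  'c'
  12  s[12:],s[13:]  1  'c'
  13  s[13:],s[16:]  1  'c'
  14  s[16:],s[4:]  2  'cf'
  15  s[4:],s[10:]  0  ''
  16  s[10:],s[20:]  2  'da'
  17  s[20:],s[3:]  1  'd'
  18  s[3:],s[22:]  1  'd'
  19  s[22:],s[14:]  0  ''
  20  s[14:],s[24:]  2  'ea'
  21  s[24:],s[7:]  3  'eae'
  22  s[7:],s[26:]  1  'e'
  23  s[26:],s[9:]  1  'e'
  24  s[9:],s[19:]  3  'eda'
  25  s[19:],s[6:]  1  'e'
  26  s[6:],s[17:]  0  ''
  27  s[17:],s[28:]  1  'f'
  28  s[28:],s[23:]  1  'f'
  29  s[23:],s[5:]  2  'fe'

[0, 2, 1, 2, 1, 2, 0, 1, 1, 1, 0, 1, 1, 1, 2, 0, 2, 1, 1, 0, 2, 3, 1, 1, 3, 1, 0, 1, 1, 2]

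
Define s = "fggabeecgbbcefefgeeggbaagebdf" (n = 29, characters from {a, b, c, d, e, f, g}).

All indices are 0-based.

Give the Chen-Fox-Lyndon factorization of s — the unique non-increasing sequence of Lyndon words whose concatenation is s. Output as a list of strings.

["fgg", "abeecgbbcefefgeeggb", "aagebdf"]

emit factor 1: 'fgg' (i=0, period=3)
emit factor 2: 'abeecgbbcefefgeeggb' (i=3, period=19)
emit factor 3: 'aagebdf' (i=22, period=7)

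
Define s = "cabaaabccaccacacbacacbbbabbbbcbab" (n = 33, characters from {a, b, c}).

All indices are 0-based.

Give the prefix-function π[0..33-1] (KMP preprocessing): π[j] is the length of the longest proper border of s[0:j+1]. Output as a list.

π[0] = 0
j=1 s[j]='a': π[1]=0 (border '')
j=2 s[j]='b': π[2]=0 (border '')
j=3 s[j]='a': π[3]=0 (border '')
j=4 s[j]='a': π[4]=0 (border '')
j=5 s[j]='a': π[5]=0 (border '')
j=6 s[j]='b': π[6]=0 (border '')
j=7 s[j]='c': π[7]=1 (border 'c')
j=8 s[j]='c': k: 1→0; π[8]=1 (border 'c')
j=9 s[j]='a': π[9]=2 (border 'ca')
j=10 s[j]='c': k: 2→0; π[10]=1 (border 'c')
j=11 s[j]='c': k: 1→0; π[11]=1 (border 'c')
j=12 s[j]='a': π[12]=2 (border 'ca')
j=13 s[j]='c': k: 2→0; π[13]=1 (border 'c')
j=14 s[j]='a': π[14]=2 (border 'ca')
j=15 s[j]='c': k: 2→0; π[15]=1 (border 'c')
j=16 s[j]='b': k: 1→0; π[16]=0 (border '')
j=17 s[j]='a': π[17]=0 (border '')
j=18 s[j]='c': π[18]=1 (border 'c')
j=19 s[j]='a': π[19]=2 (border 'ca')
j=20 s[j]='c': k: 2→0; π[20]=1 (border 'c')
j=21 s[j]='b': k: 1→0; π[21]=0 (border '')
j=22 s[j]='b': π[22]=0 (border '')
j=23 s[j]='b': π[23]=0 (border '')
j=24 s[j]='a': π[24]=0 (border '')
j=25 s[j]='b': π[25]=0 (border '')
j=26 s[j]='b': π[26]=0 (border '')
j=27 s[j]='b': π[27]=0 (border '')
j=28 s[j]='b': π[28]=0 (border '')
j=29 s[j]='c': π[29]=1 (border 'c')
j=30 s[j]='b': k: 1→0; π[30]=0 (border '')
j=31 s[j]='a': π[31]=0 (border '')
j=32 s[j]='b': π[32]=0 (border '')

[0, 0, 0, 0, 0, 0, 0, 1, 1, 2, 1, 1, 2, 1, 2, 1, 0, 0, 1, 2, 1, 0, 0, 0, 0, 0, 0, 0, 0, 1, 0, 0, 0]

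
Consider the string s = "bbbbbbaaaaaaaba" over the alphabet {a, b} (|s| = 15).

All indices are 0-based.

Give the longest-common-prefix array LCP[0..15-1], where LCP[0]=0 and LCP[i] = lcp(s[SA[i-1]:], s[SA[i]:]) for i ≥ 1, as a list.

[0, 1, 6, 5, 4, 3, 2, 1, 0, 2, 1, 2, 3, 4, 5]

rank→(start, suffix):
  0 → (14, 'a')
  1 → (6, 'aaaaaaaba')
  2 → (7, 'aaaaaaba')
  3 → (8, 'aaaaaba')
  4 → (9, 'aaaaba')
  5 → (10, 'aaaba')
  6 → (11, 'aaba')
  7 → (12, 'aba')
  8 → (13, 'ba')
  9 → (5, 'baaaaaaaba')
  10 → (4, 'bbaaaaaaaba')
  11 → (3, 'bbbaaaaaaaba')
  12 → (2, 'bbbbaaaaaaaba')
  13 → (1, 'bbbbbaaaaaaaba')
  14 → (0, 'bbbbbbaaaaaaaba')

SA = [14, 6, 7, 8, 9, 10, 11, 12, 13, 5, 4, 3, 2, 1, 0]
i: (SA[i-1],SA[i]) lcp shared
  1: (14,6) 1 'a'
  2: (6,7) 6 'aaaaaa'
  3: (7,8) 5 'aaaaa'
  4: (8,9) 4 'aaaa'
  5: (9,10) 3 'aaa'
  6: (10,11) 2 'aa'
  7: (11,12) 1 'a'
  8: (12,13) 0 ''
  9: (13,5) 2 'ba'
  10: (5,4) 1 'b'
  11: (4,3) 2 'bb'
  12: (3,2) 3 'bbb'
  13: (2,1) 4 'bbbb'
  14: (1,0) 5 'bbbbb'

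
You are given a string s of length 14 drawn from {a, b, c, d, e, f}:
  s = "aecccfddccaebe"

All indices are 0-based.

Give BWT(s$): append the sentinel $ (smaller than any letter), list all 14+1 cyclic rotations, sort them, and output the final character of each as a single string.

ec$ecdeccdfbaac

rank  rotation         last
    0  $aecccfddccaebe  e
    1  aebe$aecccfddcc  c
    2  aecccfddccaebe$  $
    3  be$aecccfddccae  e
    4  caebe$aecccfddc  c
    5  ccaebe$aecccfdd  d
    6  cccfddccaebe$ae  e
    7  ccfddccaebe$aec  c
    8  cfddccaebe$aecc  c
    9  dccaebe$aecccfd  d
   10  ddccaebe$aecccf  f
   11  e$aecccfddccaeb  b
   12  ebe$aecccfddcca  a
   13  ecccfddccaebe$a  a
   14  fddccaebe$aeccc  c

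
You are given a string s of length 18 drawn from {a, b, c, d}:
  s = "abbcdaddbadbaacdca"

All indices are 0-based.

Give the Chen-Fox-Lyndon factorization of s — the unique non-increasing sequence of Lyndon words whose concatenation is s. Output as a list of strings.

emit factor 1: 'abbcdaddbadb' (i=0, period=12)
emit factor 2: 'aacdc' (i=12, period=5)
emit factor 3: 'a' (i=17, period=1)

["abbcdaddbadb", "aacdc", "a"]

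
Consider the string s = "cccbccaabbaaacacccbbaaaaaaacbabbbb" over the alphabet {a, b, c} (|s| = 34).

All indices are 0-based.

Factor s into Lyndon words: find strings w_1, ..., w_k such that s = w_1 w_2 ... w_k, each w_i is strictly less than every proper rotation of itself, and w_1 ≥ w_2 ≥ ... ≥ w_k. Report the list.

emit factor 1: 'c' (i=0, period=1)
emit factor 2: 'c' (i=1, period=1)
emit factor 3: 'c' (i=2, period=1)
emit factor 4: 'bcc' (i=3, period=3)
emit factor 5: 'aabb' (i=6, period=4)
emit factor 6: 'aaacacccbb' (i=10, period=10)
emit factor 7: 'aaaaaaacbabbbb' (i=20, period=14)

["c", "c", "c", "bcc", "aabb", "aaacacccbb", "aaaaaaacbabbbb"]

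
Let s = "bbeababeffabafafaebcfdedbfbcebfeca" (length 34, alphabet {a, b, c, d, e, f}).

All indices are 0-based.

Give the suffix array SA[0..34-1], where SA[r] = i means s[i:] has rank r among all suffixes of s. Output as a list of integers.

[33, 3, 10, 5, 16, 14, 12, 4, 11, 0, 26, 18, 1, 6, 24, 29, 32, 27, 19, 23, 21, 2, 17, 28, 31, 22, 7, 9, 15, 13, 25, 20, 30, 8]

sorted suffixes:
  #0 SA[0]=33  'a'
  #1 SA[1]=3  'ababeffabafafaebcfdedbfbcebfeca'
  #2 SA[2]=10  'abafafaebcfdedbfbcebfeca'
  #3 SA[3]=5  'abeffabafafaebcfdedbfbcebfeca'
  #4 SA[4]=16  'aebcfdedbfbcebfeca'
  #5 SA[5]=14  'afaebcfdedbfbcebfeca'
  #6 SA[6]=12  'afafaebcfdedbfbcebfeca'
  #7 SA[7]=4  'babeffabafafaebcfdedbfbcebfeca'
  #8 SA[8]=11  'bafafaebcfdedbfbcebfeca'
  #9 SA[9]=0  'bbeababeffabafafaebcfdedbfbcebfeca'
  #10 SA[10]=26  'bcebfeca'
  #11 SA[11]=18  'bcfdedbfbcebfeca'
  #12 SA[12]=1  'beababeffabafafaebcfdedbfbcebfeca'
  #13 SA[13]=6  'beffabafafaebcfdedbfbcebfeca'
  #14 SA[14]=24  'bfbcebfeca'
  #15 SA[15]=29  'bfeca'
  #16 SA[16]=32  'ca'
  #17 SA[17]=27  'cebfeca'
  #18 SA[18]=19  'cfdedbfbcebfeca'
  #19 SA[19]=23  'dbfbcebfeca'
  #20 SA[20]=21  'dedbfbcebfeca'
  #21 SA[21]=2  'eababeffabafafaebcfdedbfbcebfeca'
  #22 SA[22]=17  'ebcfdedbfbcebfeca'
  #23 SA[23]=28  'ebfeca'
  #24 SA[24]=31  'eca'
  #25 SA[25]=22  'edbfbcebfeca'
  #26 SA[26]=7  'effabafafaebcfdedbfbcebfeca'
  #27 SA[27]=9  'fabafafaebcfdedbfbcebfeca'
  #28 SA[28]=15  'faebcfdedbfbcebfeca'
  #29 SA[29]=13  'fafaebcfdedbfbcebfeca'
  #30 SA[30]=25  'fbcebfeca'
  #31 SA[31]=20  'fdedbfbcebfeca'
  #32 SA[32]=30  'feca'
  #33 SA[33]=8  'ffabafafaebcfdedbfbcebfeca'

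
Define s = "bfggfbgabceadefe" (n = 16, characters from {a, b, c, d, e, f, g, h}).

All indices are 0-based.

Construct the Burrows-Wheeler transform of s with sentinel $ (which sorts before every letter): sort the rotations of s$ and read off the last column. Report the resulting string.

egea$fbafcdgebbgf

rank  rotation           last
    0  $bfggfbgabceadefe  e
    1  abceadefe$bfggfbg  g
    2  adefe$bfggfbgabce  e
    3  bceadefe$bfggfbga  a
    4  bfggfbgabceadefe$  $
    5  bgabceadefe$bfggf  f
    6  ceadefe$bfggfbgab  b
    7  defe$bfggfbgabcea  a
    8  e$bfggfbgabceadef  f
    9  eadefe$bfggfbgabc  c
   10  efe$bfggfbgabcead  d
   11  fbgabceadefe$bfgg  g
   12  fe$bfggfbgabceade  e
   13  fggfbgabceadefe$b  b
   14  gabceadefe$bfggfb  b
   15  gfbgabceadefe$bfg  g
   16  ggfbgabceadefe$bf  f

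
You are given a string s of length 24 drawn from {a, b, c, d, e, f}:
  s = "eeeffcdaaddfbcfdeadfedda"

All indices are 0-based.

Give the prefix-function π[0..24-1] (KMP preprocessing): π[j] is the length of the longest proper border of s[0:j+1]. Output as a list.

[0, 1, 2, 0, 0, 0, 0, 0, 0, 0, 0, 0, 0, 0, 0, 0, 1, 0, 0, 0, 1, 0, 0, 0]

π[0] = 0
j=1 s[j]='e': π[1]=1 (border 'e')
j=2 s[j]='e': π[2]=2 (border 'ee')
j=3 s[j]='f': k: 2→1→0; π[3]=0 (border '')
j=4 s[j]='f': π[4]=0 (border '')
j=5 s[j]='c': π[5]=0 (border '')
j=6 s[j]='d': π[6]=0 (border '')
j=7 s[j]='a': π[7]=0 (border '')
j=8 s[j]='a': π[8]=0 (border '')
j=9 s[j]='d': π[9]=0 (border '')
j=10 s[j]='d': π[10]=0 (border '')
j=11 s[j]='f': π[11]=0 (border '')
j=12 s[j]='b': π[12]=0 (border '')
j=13 s[j]='c': π[13]=0 (border '')
j=14 s[j]='f': π[14]=0 (border '')
j=15 s[j]='d': π[15]=0 (border '')
j=16 s[j]='e': π[16]=1 (border 'e')
j=17 s[j]='a': k: 1→0; π[17]=0 (border '')
j=18 s[j]='d': π[18]=0 (border '')
j=19 s[j]='f': π[19]=0 (border '')
j=20 s[j]='e': π[20]=1 (border 'e')
j=21 s[j]='d': k: 1→0; π[21]=0 (border '')
j=22 s[j]='d': π[22]=0 (border '')
j=23 s[j]='a': π[23]=0 (border '')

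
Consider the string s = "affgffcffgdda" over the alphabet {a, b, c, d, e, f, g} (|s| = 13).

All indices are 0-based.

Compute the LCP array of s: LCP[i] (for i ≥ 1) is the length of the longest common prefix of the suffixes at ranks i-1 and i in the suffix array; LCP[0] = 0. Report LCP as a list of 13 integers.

rank | idx | suffix
   0 |  12 | a
   1 |   0 | affgffcffgdda
   2 |   6 | cffgdda
   3 |  11 | da
   4 |  10 | dda
   5 |   5 | fcffgdda
   6 |   4 | ffcffgdda
   7 |   7 | ffgdda
   8 |   1 | ffgffcffgdda
   9 |   8 | fgdda
  10 |   2 | fgffcffgdda
  11 |   9 | gdda
  12 |   3 | gffcffgdda

SA = [12, 0, 6, 11, 10, 5, 4, 7, 1, 8, 2, 9, 3]
rank  pair      lcp
   1  s[12:],s[0:]  1  'a'
   2  s[0:],s[6:]  0  ''
   3  s[6:],s[11:]  0  ''
   4  s[11:],s[10:]  1  'd'
   5  s[10:],s[5:]  0  ''
   6  s[5:],s[4:]  1  'f'
   7  s[4:],s[7:]  2  'ff'
   8  s[7:],s[1:]  3  'ffg'
   9  s[1:],s[8:]  1  'f'
  10  s[8:],s[2:]  2  'fg'
  11  s[2:],s[9:]  0  ''
  12  s[9:],s[3:]  1  'g'

[0, 1, 0, 0, 1, 0, 1, 2, 3, 1, 2, 0, 1]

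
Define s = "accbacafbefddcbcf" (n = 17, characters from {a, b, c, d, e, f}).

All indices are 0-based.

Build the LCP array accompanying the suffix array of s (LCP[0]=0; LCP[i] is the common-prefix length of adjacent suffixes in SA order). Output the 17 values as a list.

[0, 2, 1, 0, 1, 1, 0, 1, 2, 1, 1, 0, 1, 0, 0, 1, 1]

sorted suffixes:
  #0 SA[0]=4  'acafbefddcbcf'
  #1 SA[1]=0  'accbacafbefddcbcf'
  #2 SA[2]=6  'afbefddcbcf'
  #3 SA[3]=3  'bacafbefddcbcf'
  #4 SA[4]=14  'bcf'
  #5 SA[5]=8  'befddcbcf'
  #6 SA[6]=5  'cafbefddcbcf'
  #7 SA[7]=2  'cbacafbefddcbcf'
  #8 SA[8]=13  'cbcf'
  #9 SA[9]=1  'ccbacafbefddcbcf'
  #10 SA[10]=15  'cf'
  #11 SA[11]=12  'dcbcf'
  #12 SA[12]=11  'ddcbcf'
  #13 SA[13]=9  'efddcbcf'
  #14 SA[14]=16  'f'
  #15 SA[15]=7  'fbefddcbcf'
  #16 SA[16]=10  'fddcbcf'

SA = [4, 0, 6, 3, 14, 8, 5, 2, 13, 1, 15, 12, 11, 9, 16, 7, 10]
i: (SA[i-1],SA[i]) lcp shared
  1: (4,0) 2 'ac'
  2: (0,6) 1 'a'
  3: (6,3) 0 ''
  4: (3,14) 1 'b'
  5: (14,8) 1 'b'
  6: (8,5) 0 ''
  7: (5,2) 1 'c'
  8: (2,13) 2 'cb'
  9: (13,1) 1 'c'
  10: (1,15) 1 'c'
  11: (15,12) 0 ''
  12: (12,11) 1 'd'
  13: (11,9) 0 ''
  14: (9,16) 0 ''
  15: (16,7) 1 'f'
  16: (7,10) 1 'f'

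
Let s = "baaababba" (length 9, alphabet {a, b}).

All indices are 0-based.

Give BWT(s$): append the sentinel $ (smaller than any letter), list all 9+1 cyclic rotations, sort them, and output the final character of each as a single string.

rank  rotation    last
    0  $baaababba  a
    1  a$baaababb  b
    2  aaababba$b  b
    3  aababba$ba  a
    4  ababba$baa  a
    5  abba$baaab  b
    6  ba$baaabab  b
    7  baaababba$  $
    8  babba$baaa  a
    9  bba$baaaba  a

abbaabb$aa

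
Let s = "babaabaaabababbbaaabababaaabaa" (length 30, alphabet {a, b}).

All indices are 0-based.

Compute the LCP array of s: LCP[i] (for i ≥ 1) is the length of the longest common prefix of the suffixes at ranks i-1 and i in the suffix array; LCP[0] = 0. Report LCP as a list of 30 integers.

rank | idx | suffix
   0 |  29 | a
   1 |  28 | aa
   2 |  24 | aaabaa
   3 |  16 | aaabababaaabaa
   4 |   6 | aaabababbbaaabababaaabaa
   5 |  25 | aabaa
   6 |   3 | aabaaabababbbaaabababaaabaa
   7 |  17 | aabababaaabaa
   8 |   7 | aabababbbaaabababaaabaa
   9 |  26 | abaa
  10 |  22 | abaaabaa
  11 |   4 | abaaabababbbaaabababaaabaa
  12 |   1 | abaabaaabababbbaaabababaaabaa
  13 |  20 | ababaaabaa
  14 |  18 | abababaaabaa
  15 |   8 | abababbbaaabababaaabaa
  16 |  10 | ababbbaaabababaaabaa
  17 |  12 | abbbaaabababaaabaa
  18 |  27 | baa
  19 |  23 | baaabaa
  20 |  15 | baaabababaaabaa
  21 |   5 | baaabababbbaaabababaaabaa
  22 |   2 | baabaaabababbbaaabababaaabaa
  23 |  21 | babaaabaa
  24 |   0 | babaabaaabababbbaaabababaaabaa
  25 |  19 | bababaaabaa
  26 |   9 | bababbbaaabababaaabaa
  27 |  11 | babbbaaabababaaabaa
  28 |  14 | bbaaabababaaabaa
  29 |  13 | bbbaaabababaaabaa

SA = [29, 28, 24, 16, 6, 25, 3, 17, 7, 26, 22, 4, 1, 20, 18, 8, 10, 12, 27, 23, 15, 5, 2, 21, 0, 19, 9, 11, 14, 13]
rank  pair      lcp
   1  s[29:],s[28:]  1  'a'
   2  s[28:],s[24:]  2  'aa'
   3  s[24:],s[16:]  5  'aaaba'
   4  s[16:],s[6:]  8  'aaababab'
   5  s[6:],s[25:]  2  'aa'
   6  s[25:],s[3:]  5  'aabaa'
   7  s[3:],s[17:]  4  'aaba'
   8  s[17:],s[7:]  7  'aababab'
   9  s[7:],s[26:]  1  'a'
  10  s[26:],s[22:]  4  'abaa'
  11  s[22:],s[4:]  7  'abaaaba'
  12  s[4:],s[1:]  4  'abaa'
  13  s[1:],s[20:]  3  'aba'
  14  s[20:],s[18:]  5  'ababa'
  15  s[18:],s[8:]  6  'ababab'
  16  s[8:],s[10:]  4  'abab'
  17  s[10:],s[12:]  2  'ab'
  18  s[12:],s[27:]  0  ''
  19  s[27:],s[23:]  3  'baa'
  20  s[23:],s[15:]  6  'baaaba'
  21  s[15:],s[5:]  9  'baaababab'
  22  s[5:],s[2:]  3  'baa'
  23  s[2:],s[21:]  2  'ba'
  24  s[21:],s[0:]  5  'babaa'
  25  s[0:],s[19:]  4  'baba'
  26  s[19:],s[9:]  5  'babab'
  27  s[9:],s[11:]  3  'bab'
  28  s[11:],s[14:]  1  'b'
  29  s[14:],s[13:]  2  'bb'

[0, 1, 2, 5, 8, 2, 5, 4, 7, 1, 4, 7, 4, 3, 5, 6, 4, 2, 0, 3, 6, 9, 3, 2, 5, 4, 5, 3, 1, 2]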